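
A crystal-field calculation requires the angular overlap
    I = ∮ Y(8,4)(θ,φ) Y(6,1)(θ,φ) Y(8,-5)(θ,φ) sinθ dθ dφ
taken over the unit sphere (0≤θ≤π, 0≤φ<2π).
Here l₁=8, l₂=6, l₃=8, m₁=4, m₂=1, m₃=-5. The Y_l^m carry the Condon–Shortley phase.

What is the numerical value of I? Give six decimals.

Rules hold: Σm=0, L=22 even, 2≤8≤14.
N = 17·13·17 = 3757
Δ = 6!·10!·6!/23! = 1/13742520792
Racah Σ t=0..6: t=0:+1/41803776000 t=1:−1/435456000 t=2:+1/39813120 t=3:−1/18662400 t=4:+1/39813120 t=5:−1/435456000 t=6:+1/41803776000 = -11/1393459200
⇒ 3j(8 6 8; 0 0 0)² = 600/96577, sgn -1
Racah Σ t=1..4: t=1:−1/2612736000 t=2:+1/464486400 t=3:−1/627056640 t=4:+1/6270566400 = 1/2985984000
⇒ 3j(8 6 8; 4 1 -5)² = 63/29716, sgn -1
4πI² = N·(3j₀)²·(3jₘ)² = 9450/190969
I = +1·√(0.0494845/4π) = 0.06275228

0.062752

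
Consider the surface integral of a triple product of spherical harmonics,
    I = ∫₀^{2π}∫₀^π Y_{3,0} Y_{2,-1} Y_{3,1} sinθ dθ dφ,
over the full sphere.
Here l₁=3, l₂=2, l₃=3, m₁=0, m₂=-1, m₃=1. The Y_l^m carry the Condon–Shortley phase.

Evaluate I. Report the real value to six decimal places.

m-sum 0 ✓  L=8 even ✓  1≤3≤5 ✓
Π(2lᵢ+1) = 7×5×7 = 245
triangle coeff Δ(3,2,3) = 1/3780
Σ_t [0,2]: t=0:+1/24 t=1:−1/4 t=2:+1/24 = -1/6
(3j)²=4/105 [(3 2 3; 0 0 0)], sign=+1
Σ_t [0,1]: t=0:+1/12 t=1:−1/8 = -1/24
(3j)²=1/210 [(3 2 3; 0 -1 1)], sign=-1
⇒ 4πI² = 2/45
I = (-1)√(2/45/(4π)) = -0.05947080

-0.059471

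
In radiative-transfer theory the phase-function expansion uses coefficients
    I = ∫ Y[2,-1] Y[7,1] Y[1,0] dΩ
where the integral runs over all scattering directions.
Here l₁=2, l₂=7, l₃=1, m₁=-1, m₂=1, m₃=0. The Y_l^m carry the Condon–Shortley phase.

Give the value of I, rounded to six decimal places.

triangle: need 5≤l₃≤9, have 1; I=0

0.000000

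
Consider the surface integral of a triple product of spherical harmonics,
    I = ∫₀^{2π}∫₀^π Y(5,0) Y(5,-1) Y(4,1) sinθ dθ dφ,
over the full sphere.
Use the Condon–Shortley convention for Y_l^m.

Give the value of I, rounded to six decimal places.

-0.053153

Checks pass: Σm=0; 14 even; l₃=4∈[0,10].
(2·5+1)(2·5+1)(2·4+1) = 1089
Δ: 6! 4! 4! / 15! → 1/3153150
sum: t=1:−1/69120 t=2:+1/1728 t=3:−1/576 t=4:+1/1728 t=5:−1/69120 = -7/11520
3j²(5 5 4; 0 0 0) = Δ·Π!·Σ² = 2/143  (sign -1)
sum: t=1:−1/17280 t=2:+1/1152 t=3:−1/864 t=4:+1/6912 = -7/34560
3j²(5 5 4; 0 -1 1) = Δ·Π!·Σ² = 1/429  (sign +1)
combine: 4πI² = 1089·2/143·1/429 = 6/169
take √, sign -1: I = -0.05315295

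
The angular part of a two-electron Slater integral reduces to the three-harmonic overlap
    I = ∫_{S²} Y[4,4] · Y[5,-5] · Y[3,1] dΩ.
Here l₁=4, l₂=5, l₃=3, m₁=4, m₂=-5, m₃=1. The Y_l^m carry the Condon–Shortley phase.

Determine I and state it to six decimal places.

0.189625

Checks pass: Σm=0; 12 even; l₃=3∈[1,9].
(2·4+1)(2·5+1)(2·3+1) = 693
Δ: 6! 2! 4! / 13! → 1/180180
sum: t=2:+1/576 t=3:−1/144 t=4:+1/576 = -1/288
3j²(4 5 3; 0 0 0) = Δ·Π!·Σ² = 20/1001  (sign +1)
sum: t=0:+1/34560 = 1/34560
3j²(4 5 3; 4 -5 1) = Δ·Π!·Σ² = 14/429  (sign +1)
combine: 4πI² = 693·20/1001·14/429 = 840/1859
take √, sign +1: I = 0.18962475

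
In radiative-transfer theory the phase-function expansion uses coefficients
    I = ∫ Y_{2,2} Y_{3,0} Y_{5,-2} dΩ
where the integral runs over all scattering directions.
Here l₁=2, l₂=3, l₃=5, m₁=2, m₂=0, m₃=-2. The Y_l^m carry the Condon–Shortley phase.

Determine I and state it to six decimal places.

Rules hold: Σm=0, L=10 even, 1≤5≤5.
N = 5·7·11 = 385
Δ = 0!·4!·6!/11! = 1/2310
Racah Σ t=0..0: t=0:+1/144 = 1/144
⇒ 3j(2 3 5; 0 0 0)² = 10/231, sgn -1
Racah Σ t=0..0: t=0:+1/864 = 1/864
⇒ 3j(2 3 5; 2 0 -2)² = 1/66, sgn -1
4πI² = N·(3j₀)²·(3jₘ)² = 25/99
I = +1·√(0.252525/4π) = 0.14175797

0.141758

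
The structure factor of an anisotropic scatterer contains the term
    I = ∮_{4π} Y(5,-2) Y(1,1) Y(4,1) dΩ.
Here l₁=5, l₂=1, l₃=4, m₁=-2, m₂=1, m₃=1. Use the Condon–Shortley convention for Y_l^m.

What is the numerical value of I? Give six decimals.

0.225034

m-sum 0 ✓  L=10 even ✓  4≤4≤6 ✓
Π(2lᵢ+1) = 11×3×9 = 297
triangle coeff Δ(5,1,4) = 1/495
Σ_t [1,1]: t=1:−1/576 = -1/576
(3j)²=5/99 [(5 1 4; 0 0 0)], sign=-1
Σ_t [2,2]: t=2:+1/1440 = 1/1440
(3j)²=7/165 [(5 1 4; -2 1 1)], sign=-1
⇒ 4πI² = 7/11
I = (+1)√(7/11/(4π)) = 0.22503380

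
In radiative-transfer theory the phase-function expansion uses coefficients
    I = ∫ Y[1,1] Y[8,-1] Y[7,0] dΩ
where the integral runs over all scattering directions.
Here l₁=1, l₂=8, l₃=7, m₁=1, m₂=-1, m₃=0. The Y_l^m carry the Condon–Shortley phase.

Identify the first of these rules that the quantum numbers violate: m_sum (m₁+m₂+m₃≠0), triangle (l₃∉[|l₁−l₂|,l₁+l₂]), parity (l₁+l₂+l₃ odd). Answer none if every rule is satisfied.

m₁+m₂+m₃ = 1 − 1 + 0 = 0  ✓
triangle: |1−8|=7 ≤ l₃=7 ≤ 1+8=9  ✓
parity: l₁+l₂+l₃ = 16 is even  ✓

none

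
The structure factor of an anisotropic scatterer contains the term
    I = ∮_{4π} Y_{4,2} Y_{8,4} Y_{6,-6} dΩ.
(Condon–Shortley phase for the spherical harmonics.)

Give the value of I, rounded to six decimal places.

-0.069625

Rules hold: Σm=0, L=18 even, 4≤6≤12.
N = 9·17·13 = 1989
Δ = 6!·2!·10!/19! = 1/23279256
Racah Σ t=2..4: t=2:+1/1658880 t=3:−1/518400 t=4:+1/1658880 = -1/1382400
⇒ 3j(4 8 6; 0 0 0)² = 504/46189, sgn -1
Racah Σ t=2..2: t=2:+1/348364800 = 1/348364800
⇒ 3j(4 8 6; 2 4 -6)² = 165/58786, sgn +1
4πI² = N·(3j₀)²·(3jₘ)² = 4860/79781
I = -1·√(0.0609168/4π) = -0.06962472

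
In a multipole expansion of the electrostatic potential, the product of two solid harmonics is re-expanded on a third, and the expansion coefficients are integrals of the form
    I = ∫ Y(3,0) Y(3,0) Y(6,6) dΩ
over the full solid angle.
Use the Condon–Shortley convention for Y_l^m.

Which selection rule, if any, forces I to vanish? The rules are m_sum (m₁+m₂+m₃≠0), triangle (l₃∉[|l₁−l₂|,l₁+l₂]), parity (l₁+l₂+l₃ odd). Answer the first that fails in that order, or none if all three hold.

m_sum

azimuthal sum: 0 + 0 + 6 = 6  ✗
0 ≤ 6 ≤ 6 (triangle on l)
L = 3 + 3 + 6 = 12 (even)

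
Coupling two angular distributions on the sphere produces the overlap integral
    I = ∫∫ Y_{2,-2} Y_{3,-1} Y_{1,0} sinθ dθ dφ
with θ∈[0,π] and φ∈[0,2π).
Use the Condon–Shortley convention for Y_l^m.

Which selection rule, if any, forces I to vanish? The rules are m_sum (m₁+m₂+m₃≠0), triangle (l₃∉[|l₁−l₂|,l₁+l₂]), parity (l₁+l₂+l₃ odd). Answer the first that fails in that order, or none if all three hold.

m_sum

m₁+m₂+m₃ = -2 − 1 + 0 = -3  ✗
triangle: |2−3|=1 ≤ l₃=1 ≤ 2+3=5
parity: l₁+l₂+l₃ = 6 is even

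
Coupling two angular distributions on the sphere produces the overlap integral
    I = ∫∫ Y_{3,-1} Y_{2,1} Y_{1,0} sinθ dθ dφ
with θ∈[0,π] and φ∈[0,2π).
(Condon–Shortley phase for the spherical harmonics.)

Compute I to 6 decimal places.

Rules hold: Σm=0, L=6 even, 1≤1≤5.
N = 7·5·3 = 105
Δ = 4!·2!·0!/7! = 1/105
Racah Σ t=2..2: t=2:+1/4 = 1/4
⇒ 3j(3 2 1; 0 0 0)² = 3/35, sgn -1
Racah Σ t=3..3: t=3:−1/6 = -1/6
⇒ 3j(3 2 1; -1 1 0)² = 8/105, sgn +1
4πI² = N·(3j₀)²·(3jₘ)² = 24/35
I = -1·√(0.685714/4π) = -0.23359668

-0.233597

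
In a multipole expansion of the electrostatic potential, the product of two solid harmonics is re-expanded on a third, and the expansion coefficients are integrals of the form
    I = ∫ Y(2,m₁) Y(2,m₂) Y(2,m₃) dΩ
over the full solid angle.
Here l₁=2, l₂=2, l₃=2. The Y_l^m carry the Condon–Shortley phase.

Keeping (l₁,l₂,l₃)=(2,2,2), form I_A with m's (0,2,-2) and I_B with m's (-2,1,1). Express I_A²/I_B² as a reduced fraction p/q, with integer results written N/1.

2/3

Same 2,2,2: normalisation and zero-m 3j drop out of the ratio.
A: Δ: 2! 2! 2! / 7! → 1/630; sum: t=2:+1/8 = 1/8; 3j²(2 2 2; 0 2 -2) = Δ·Π!·Σ² = 2/35  (sign +1)
B: Δ: 2! 2! 2! / 7! → 1/630; sum: t=2:+1/4 = 1/4; 3j²(2 2 2; -2 1 1) = Δ·Π!·Σ² = 3/35  (sign -1)
I_A²/I_B² = (2/35)/(3/35) = 2/3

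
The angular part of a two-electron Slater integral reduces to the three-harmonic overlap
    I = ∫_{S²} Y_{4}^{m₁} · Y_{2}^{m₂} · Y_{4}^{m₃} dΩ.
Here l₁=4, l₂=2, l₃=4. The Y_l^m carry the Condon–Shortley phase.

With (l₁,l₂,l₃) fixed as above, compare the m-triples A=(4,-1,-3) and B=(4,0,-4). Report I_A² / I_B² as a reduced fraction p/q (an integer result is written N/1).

3/4

Shared (l₁,l₂,l₃)=(4,2,4): N and (l;000)² cancel in I_A²/I_B².
A: Δ = 2!·6!·2!/11! = 1/13860; Racah Σ t=0..0: t=0:+1/1440 = 1/1440; ⇒ 3j(4 2 4; 4 -1 -3)² = 7/165, sgn -1
B: Δ = 2!·6!·2!/11! = 1/13860; Racah Σ t=0..0: t=0:+1/2880 = 1/2880; ⇒ 3j(4 2 4; 4 0 -4)² = 28/495, sgn +1
I_A²/I_B² = (7/165)/(28/495) = 3/4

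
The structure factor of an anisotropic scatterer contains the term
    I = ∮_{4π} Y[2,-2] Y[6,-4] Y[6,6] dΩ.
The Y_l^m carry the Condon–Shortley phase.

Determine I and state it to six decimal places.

-0.076075

Rules hold: Σm=0, L=14 even, 4≤6≤8.
N = 5·13·13 = 845
Δ = 2!·2!·10!/15! = 1/90090
Racah Σ t=0..2: t=0:+1/69120 t=1:−1/14400 t=2:+1/69120 = -7/172800
⇒ 3j(2 6 6; 0 0 0)² = 14/715, sgn -1
Racah Σ t=2..2: t=2:+1/14515200 = 1/14515200
⇒ 3j(2 6 6; -2 -4 6)² = 2/455, sgn +1
4πI² = N·(3j₀)²·(3jₘ)² = 4/55
I = -1·√(0.0727273/4π) = -0.07607531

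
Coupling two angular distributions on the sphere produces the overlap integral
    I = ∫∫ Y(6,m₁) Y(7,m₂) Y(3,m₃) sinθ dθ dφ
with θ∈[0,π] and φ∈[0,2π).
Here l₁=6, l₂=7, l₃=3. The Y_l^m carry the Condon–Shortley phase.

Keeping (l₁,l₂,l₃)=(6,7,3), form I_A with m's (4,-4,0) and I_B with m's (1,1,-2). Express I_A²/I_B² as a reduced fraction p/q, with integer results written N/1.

4224/12005

l's match ⇒ only the (l;m) 3-j factors differ between A and B.
A: triangle coeff Δ(6,7,3) = 1/2042040; Σ_t [0,2]: t=0:+1/43545600 t=1:−1/1451520 t=2:+1/967680 = 1/2721600; (3j)²=32/7735 [(6 7 3; 4 -4 0)], sign=-1
B: triangle coeff Δ(6,7,3) = 1/2042040; Σ_t [4,5]: t=4:+1/414720 t=5:−1/172800 = -7/2073600; (3j)²=343/29172 [(6 7 3; 1 1 -2)], sign=+1
I_A²/I_B² = (32/7735)/(343/29172) = 4224/12005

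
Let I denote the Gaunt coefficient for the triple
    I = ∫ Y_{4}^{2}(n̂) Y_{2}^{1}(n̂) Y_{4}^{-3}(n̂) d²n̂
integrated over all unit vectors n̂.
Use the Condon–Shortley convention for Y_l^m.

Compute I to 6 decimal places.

m-sum 0 ✓  L=10 even ✓  2≤4≤6 ✓
Π(2lᵢ+1) = 9×5×9 = 405
triangle coeff Δ(4,2,4) = 1/13860
Σ_t [0,2]: t=0:+1/192 t=1:−1/36 t=2:+1/192 = -5/288
(3j)²=20/693 [(4 2 4; 0 0 0)], sign=-1
Σ_t [1,2]: t=1:−1/240 t=2:+1/1440 = -1/288
(3j)²=5/132 [(4 2 4; 2 1 -3)], sign=+1
⇒ 4πI² = 375/847
I = (-1)√(375/847/(4π)) = -0.18770204

-0.187702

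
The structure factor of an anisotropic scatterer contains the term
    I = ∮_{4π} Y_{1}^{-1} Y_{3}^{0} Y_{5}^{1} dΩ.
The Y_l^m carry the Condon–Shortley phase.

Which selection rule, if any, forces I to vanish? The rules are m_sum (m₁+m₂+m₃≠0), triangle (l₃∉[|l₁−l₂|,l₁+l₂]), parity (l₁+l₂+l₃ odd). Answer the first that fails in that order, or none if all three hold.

triangle

azimuthal sum: -1 + 0 + 1 = 0  ✓
2 ≤ 5 ≤ 4 (triangle on l)  ✗
L = 1 + 3 + 5 = 9 (odd)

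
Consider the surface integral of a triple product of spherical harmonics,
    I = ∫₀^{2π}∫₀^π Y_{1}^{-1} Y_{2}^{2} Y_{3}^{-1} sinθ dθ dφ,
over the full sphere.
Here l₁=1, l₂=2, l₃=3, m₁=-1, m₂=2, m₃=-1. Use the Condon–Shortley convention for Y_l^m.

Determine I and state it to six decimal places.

-0.082589

m-sum 0 ✓  L=6 even ✓  1≤3≤3 ✓
Π(2lᵢ+1) = 3×5×7 = 105
triangle coeff Δ(1,2,3) = 1/105
Σ_t [0,0]: t=0:+1/4 = 1/4
(3j)²=3/35 [(1 2 3; 0 0 0)], sign=-1
Σ_t [0,0]: t=0:+1/48 = 1/48
(3j)²=1/105 [(1 2 3; -1 2 -1)], sign=+1
⇒ 4πI² = 3/35
I = (-1)√(3/35/(4π)) = -0.08258890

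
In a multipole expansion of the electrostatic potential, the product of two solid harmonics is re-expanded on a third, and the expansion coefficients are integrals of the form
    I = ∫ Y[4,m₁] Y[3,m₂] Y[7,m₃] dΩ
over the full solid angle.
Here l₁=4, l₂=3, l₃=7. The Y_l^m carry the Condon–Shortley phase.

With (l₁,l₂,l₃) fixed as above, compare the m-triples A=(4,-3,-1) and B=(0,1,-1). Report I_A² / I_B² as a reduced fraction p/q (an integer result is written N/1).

Shared (l₁,l₂,l₃)=(4,3,7): N and (l;000)² cancel in I_A²/I_B².
A: Δ = 0!·8!·6!/15! = 1/45045; Racah Σ t=0..0: t=0:+1/29030400 = 1/29030400; ⇒ 3j(4 3 7; 4 -3 -1)² = 1/45045, sgn +1
B: Δ = 0!·8!·6!/15! = 1/45045; Racah Σ t=0..0: t=0:+1/27648 = 1/27648; ⇒ 3j(4 3 7; 0 1 -1)² = 10/429, sgn +1
I_A²/I_B² = (1/45045)/(10/429) = 1/1050

1/1050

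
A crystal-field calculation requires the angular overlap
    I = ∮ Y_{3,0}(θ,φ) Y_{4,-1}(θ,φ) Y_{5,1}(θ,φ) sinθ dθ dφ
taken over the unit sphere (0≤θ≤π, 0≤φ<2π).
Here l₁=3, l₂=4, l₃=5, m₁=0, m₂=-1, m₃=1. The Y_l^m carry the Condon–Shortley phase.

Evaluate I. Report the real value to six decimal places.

Checks pass: Σm=0; 12 even; l₃=5∈[1,7].
(2·3+1)(2·4+1)(2·5+1) = 693
Δ: 2! 4! 6! / 13! → 1/180180
sum: t=0:+1/576 t=1:−1/144 t=2:+1/576 = -1/288
3j²(3 4 5; 0 0 0) = Δ·Π!·Σ² = 20/1001  (sign +1)
sum: t=0:+1/432 t=1:−1/192 t=2:+1/1440 = -19/8640
3j²(3 4 5; 0 -1 1) = Δ·Π!·Σ² = 361/30030  (sign -1)
combine: 4πI² = 693·20/1001·361/30030 = 2166/13013
take √, sign -1: I = -0.11508947

-0.115089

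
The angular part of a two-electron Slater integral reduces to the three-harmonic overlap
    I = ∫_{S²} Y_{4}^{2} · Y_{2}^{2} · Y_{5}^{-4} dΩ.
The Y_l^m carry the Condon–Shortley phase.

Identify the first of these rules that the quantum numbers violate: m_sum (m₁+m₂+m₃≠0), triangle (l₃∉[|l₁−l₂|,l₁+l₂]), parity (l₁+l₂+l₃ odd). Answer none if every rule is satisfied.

parity

m₁+m₂+m₃ = 2 + 2 − 4 = 0  ✓
triangle: |4−2|=2 ≤ l₃=5 ≤ 4+2=6  ✓
parity: l₁+l₂+l₃ = 11 is odd  ✗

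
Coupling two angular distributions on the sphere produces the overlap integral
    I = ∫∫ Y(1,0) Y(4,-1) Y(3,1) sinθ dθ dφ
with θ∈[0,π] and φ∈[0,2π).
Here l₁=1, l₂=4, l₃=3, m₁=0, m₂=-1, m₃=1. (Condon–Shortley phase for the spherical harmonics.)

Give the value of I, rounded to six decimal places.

-0.238414

Checks pass: Σm=0; 8 even; l₃=3∈[3,5].
(2·1+1)(2·4+1)(2·3+1) = 189
Δ: 2! 0! 6! / 9! → 1/252
sum: t=1:−1/36 = -1/36
3j²(1 4 3; 0 0 0) = Δ·Π!·Σ² = 4/63  (sign +1)
sum: t=1:−1/48 = -1/48
3j²(1 4 3; 0 -1 1) = Δ·Π!·Σ² = 5/84  (sign -1)
combine: 4πI² = 189·4/63·5/84 = 5/7
take √, sign -1: I = -0.23841361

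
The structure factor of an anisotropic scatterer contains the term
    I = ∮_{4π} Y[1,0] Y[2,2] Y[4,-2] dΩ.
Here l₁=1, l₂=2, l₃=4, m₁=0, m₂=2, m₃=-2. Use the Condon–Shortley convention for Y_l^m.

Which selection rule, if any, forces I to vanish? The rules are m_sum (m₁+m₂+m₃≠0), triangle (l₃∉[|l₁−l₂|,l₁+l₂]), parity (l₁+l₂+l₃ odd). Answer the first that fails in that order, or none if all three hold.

Σmᵢ = 0  ✓
l₃∈[|l₁−l₂|,l₁+l₂]=[1,3], have l₃=4  ✗
Σlᵢ = 7 ⇒ odd

triangle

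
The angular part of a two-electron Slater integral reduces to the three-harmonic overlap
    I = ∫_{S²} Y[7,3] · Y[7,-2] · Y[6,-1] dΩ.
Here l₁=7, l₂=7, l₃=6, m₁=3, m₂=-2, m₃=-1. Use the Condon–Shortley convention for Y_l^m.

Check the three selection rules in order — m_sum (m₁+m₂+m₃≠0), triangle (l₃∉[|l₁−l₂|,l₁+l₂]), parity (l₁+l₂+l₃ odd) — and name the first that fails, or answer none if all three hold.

m₁+m₂+m₃ = 3 − 2 − 1 = 0  ✓
triangle: |7−7|=0 ≤ l₃=6 ≤ 7+7=14  ✓
parity: l₁+l₂+l₃ = 20 is even  ✓

none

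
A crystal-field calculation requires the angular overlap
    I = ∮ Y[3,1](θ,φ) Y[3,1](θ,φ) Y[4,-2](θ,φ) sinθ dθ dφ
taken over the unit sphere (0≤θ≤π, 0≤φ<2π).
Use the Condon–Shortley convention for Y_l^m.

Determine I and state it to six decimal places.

0.162193

Rules hold: Σm=0, L=10 even, 0≤4≤6.
N = 7·7·9 = 441
Δ = 2!·4!·4!/11! = 1/34650
Racah Σ t=0..2: t=0:+1/72 t=1:−1/16 t=2:+1/72 = -5/144
⇒ 3j(3 3 4; 0 0 0)² = 2/77, sgn -1
Racah Σ t=0..2: t=0:+1/192 t=1:−1/36 t=2:+1/192 = -5/288
⇒ 3j(3 3 4; 1 1 -2)² = 20/693, sgn -1
4πI² = N·(3j₀)²·(3jₘ)² = 40/121
I = +1·√(0.330579/4π) = 0.16219310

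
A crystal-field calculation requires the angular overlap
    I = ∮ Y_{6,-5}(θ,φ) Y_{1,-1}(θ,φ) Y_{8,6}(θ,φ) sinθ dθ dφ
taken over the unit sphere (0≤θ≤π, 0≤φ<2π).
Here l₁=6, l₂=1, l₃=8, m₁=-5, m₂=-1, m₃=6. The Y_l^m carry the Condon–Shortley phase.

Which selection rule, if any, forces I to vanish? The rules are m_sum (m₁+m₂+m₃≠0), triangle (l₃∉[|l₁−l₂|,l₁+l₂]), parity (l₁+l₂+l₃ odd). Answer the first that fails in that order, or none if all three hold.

triangle

m₁+m₂+m₃ = -5 − 1 + 6 = 0  ✓
triangle: |6−1|=5 ≤ l₃=8 ≤ 6+1=7  ✗
parity: l₁+l₂+l₃ = 15 is odd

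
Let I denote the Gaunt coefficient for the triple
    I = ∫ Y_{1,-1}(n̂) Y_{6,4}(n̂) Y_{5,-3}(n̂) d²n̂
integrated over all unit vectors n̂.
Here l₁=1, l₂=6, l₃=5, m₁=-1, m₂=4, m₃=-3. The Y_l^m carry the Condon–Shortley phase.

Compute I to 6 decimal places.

0.274090

Checks pass: Σm=0; 12 even; l₃=5∈[5,7].
(2·1+1)(2·6+1)(2·5+1) = 429
Δ: 2! 0! 10! / 13! → 1/858
sum: t=1:−1/14400 = -1/14400
3j²(1 6 5; 0 0 0) = Δ·Π!·Σ² = 6/143  (sign +1)
sum: t=2:+1/161280 = 1/161280
3j²(1 6 5; -1 4 -3) = Δ·Π!·Σ² = 15/286  (sign +1)
combine: 4πI² = 429·6/143·15/286 = 135/143
take √, sign +1: I = 0.27409047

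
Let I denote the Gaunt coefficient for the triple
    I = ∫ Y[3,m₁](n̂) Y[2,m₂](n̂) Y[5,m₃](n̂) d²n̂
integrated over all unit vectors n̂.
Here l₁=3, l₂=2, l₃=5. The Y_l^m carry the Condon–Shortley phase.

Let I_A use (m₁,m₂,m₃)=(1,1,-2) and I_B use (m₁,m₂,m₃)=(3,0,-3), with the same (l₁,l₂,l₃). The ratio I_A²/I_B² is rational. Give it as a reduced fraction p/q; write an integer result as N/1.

Same 3,2,5: normalisation and zero-m 3j drop out of the ratio.
A: Δ: 0! 6! 4! / 11! → 1/2310; sum: t=0:+1/288 = 1/288; 3j²(3 2 5; 1 1 -2) = Δ·Π!·Σ² = 1/22  (sign -1)
B: Δ: 0! 6! 4! / 11! → 1/2310; sum: t=0:+1/2880 = 1/2880; 3j²(3 2 5; 3 0 -3) = Δ·Π!·Σ² = 2/165  (sign +1)
I_A²/I_B² = (1/22)/(2/165) = 15/4

15/4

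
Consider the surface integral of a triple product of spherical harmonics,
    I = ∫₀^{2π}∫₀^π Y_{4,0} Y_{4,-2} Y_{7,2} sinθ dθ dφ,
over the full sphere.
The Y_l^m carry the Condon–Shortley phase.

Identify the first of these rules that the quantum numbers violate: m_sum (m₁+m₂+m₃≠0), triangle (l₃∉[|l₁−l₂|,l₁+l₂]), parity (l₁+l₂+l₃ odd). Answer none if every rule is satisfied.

parity

azimuthal sum: 0 − 2 + 2 = 0  ✓
0 ≤ 7 ≤ 8 (triangle on l)  ✓
L = 4 + 4 + 7 = 15 (odd)  ✗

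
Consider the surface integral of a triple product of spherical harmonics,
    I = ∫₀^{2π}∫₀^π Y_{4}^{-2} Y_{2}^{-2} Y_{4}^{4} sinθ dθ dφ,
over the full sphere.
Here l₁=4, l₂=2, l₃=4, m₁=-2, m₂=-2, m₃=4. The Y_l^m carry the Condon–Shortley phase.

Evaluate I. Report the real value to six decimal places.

Checks pass: Σm=0; 10 even; l₃=4∈[2,6].
(2·4+1)(2·2+1)(2·4+1) = 405
Δ: 2! 6! 2! / 11! → 1/13860
sum: t=0:+1/192 t=1:−1/36 t=2:+1/192 = -5/288
3j²(4 2 4; 0 0 0) = Δ·Π!·Σ² = 20/693  (sign -1)
sum: t=0:+1/2880 = 1/2880
3j²(4 2 4; -2 -2 4) = Δ·Π!·Σ² = 2/165  (sign +1)
combine: 4πI² = 405·20/693·2/165 = 120/847
take √, sign -1: I = -0.10618031

-0.106180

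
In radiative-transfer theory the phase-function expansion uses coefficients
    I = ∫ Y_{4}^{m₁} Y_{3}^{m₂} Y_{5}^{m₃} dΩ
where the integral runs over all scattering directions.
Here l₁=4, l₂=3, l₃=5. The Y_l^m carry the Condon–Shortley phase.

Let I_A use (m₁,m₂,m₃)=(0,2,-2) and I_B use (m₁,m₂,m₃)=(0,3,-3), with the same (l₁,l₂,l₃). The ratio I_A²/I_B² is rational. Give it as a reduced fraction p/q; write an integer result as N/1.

Same 4,3,5: normalisation and zero-m 3j drop out of the ratio.
A: Δ: 2! 6! 4! / 13! → 1/180180; sum: t=1:−1/864 t=2:+1/576 = 1/1728; 3j²(4 3 5; 0 2 -2) = Δ·Π!·Σ² = 5/1287  (sign -1)
B: Δ: 2! 6! 4! / 13! → 1/180180; sum: t=2:+1/2304 = 1/2304; 3j²(4 3 5; 0 3 -3) = Δ·Π!·Σ² = 5/143  (sign +1)
I_A²/I_B² = (5/1287)/(5/143) = 1/9

1/9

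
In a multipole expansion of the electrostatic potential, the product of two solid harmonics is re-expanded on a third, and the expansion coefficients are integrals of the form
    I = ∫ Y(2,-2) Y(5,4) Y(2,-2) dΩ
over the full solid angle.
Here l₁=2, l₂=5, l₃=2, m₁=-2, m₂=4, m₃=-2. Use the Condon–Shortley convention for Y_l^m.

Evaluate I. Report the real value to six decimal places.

l₃=2 ∉ [3,7] — triangle fails ⇒ I = 0

0.000000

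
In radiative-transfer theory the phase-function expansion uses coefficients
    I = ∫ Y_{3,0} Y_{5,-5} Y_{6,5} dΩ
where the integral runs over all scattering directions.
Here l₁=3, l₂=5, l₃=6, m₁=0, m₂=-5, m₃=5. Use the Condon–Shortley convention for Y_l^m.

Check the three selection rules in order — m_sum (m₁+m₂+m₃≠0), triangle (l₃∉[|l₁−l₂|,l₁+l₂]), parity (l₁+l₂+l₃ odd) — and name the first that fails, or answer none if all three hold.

m₁+m₂+m₃ = 0 − 5 + 5 = 0  ✓
triangle: |3−5|=2 ≤ l₃=6 ≤ 3+5=8  ✓
parity: l₁+l₂+l₃ = 14 is even  ✓

none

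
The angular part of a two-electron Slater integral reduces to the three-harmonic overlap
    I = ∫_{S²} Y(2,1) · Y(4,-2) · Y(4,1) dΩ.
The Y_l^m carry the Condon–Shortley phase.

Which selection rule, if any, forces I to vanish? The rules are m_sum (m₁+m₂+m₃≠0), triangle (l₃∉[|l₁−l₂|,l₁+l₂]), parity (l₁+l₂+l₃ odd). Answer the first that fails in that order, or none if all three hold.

none

m₁+m₂+m₃ = 1 − 2 + 1 = 0  ✓
triangle: |2−4|=2 ≤ l₃=4 ≤ 2+4=6  ✓
parity: l₁+l₂+l₃ = 10 is even  ✓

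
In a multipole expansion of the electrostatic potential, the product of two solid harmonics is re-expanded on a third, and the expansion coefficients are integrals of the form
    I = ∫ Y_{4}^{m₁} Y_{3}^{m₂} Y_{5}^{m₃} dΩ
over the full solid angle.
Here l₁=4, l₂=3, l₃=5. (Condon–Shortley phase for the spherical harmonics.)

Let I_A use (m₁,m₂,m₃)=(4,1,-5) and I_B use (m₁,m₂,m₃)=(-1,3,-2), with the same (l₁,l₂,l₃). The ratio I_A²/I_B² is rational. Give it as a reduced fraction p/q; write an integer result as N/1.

28/25

Shared (l₁,l₂,l₃)=(4,3,5): N and (l;000)² cancel in I_A²/I_B².
A: Δ = 2!·6!·4!/13! = 1/180180; Racah Σ t=0..0: t=0:+1/34560 = 1/34560; ⇒ 3j(4 3 5; 4 1 -5)² = 14/429, sgn +1
B: Δ = 2!·6!·4!/13! = 1/180180; Racah Σ t=2..2: t=2:+1/1728 = 1/1728; ⇒ 3j(4 3 5; -1 3 -2)² = 25/858, sgn -1
I_A²/I_B² = (14/429)/(25/858) = 28/25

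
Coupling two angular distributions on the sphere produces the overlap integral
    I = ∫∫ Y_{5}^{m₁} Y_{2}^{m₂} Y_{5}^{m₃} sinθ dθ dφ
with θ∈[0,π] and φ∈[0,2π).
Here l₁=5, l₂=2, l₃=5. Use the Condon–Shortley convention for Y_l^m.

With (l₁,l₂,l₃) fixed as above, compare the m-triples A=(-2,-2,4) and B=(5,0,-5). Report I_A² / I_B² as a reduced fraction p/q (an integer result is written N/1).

Shared (l₁,l₂,l₃)=(5,2,5): N and (l;000)² cancel in I_A²/I_B².
A: Δ = 2!·8!·2!/13! = 1/38610; Racah Σ t=0..0: t=0:+1/20160 = 1/20160; ⇒ 3j(5 2 5; -2 -2 4)² = 12/715, sgn -1
B: Δ = 2!·8!·2!/13! = 1/38610; Racah Σ t=0..0: t=0:+1/161280 = 1/161280; ⇒ 3j(5 2 5; 5 0 -5)² = 15/286, sgn +1
I_A²/I_B² = (12/715)/(15/286) = 8/25

8/25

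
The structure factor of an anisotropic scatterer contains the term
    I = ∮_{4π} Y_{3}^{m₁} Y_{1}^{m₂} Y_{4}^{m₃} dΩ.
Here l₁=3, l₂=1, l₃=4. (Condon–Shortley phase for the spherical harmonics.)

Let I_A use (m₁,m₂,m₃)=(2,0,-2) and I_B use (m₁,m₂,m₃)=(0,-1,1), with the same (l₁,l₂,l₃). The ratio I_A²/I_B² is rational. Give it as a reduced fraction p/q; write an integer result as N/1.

6/5

Same 3,1,4: normalisation and zero-m 3j drop out of the ratio.
A: Δ: 0! 6! 2! / 9! → 1/252; sum: t=0:+1/120 = 1/120; 3j²(3 1 4; 2 0 -2) = Δ·Π!·Σ² = 1/21  (sign +1)
B: Δ: 0! 6! 2! / 9! → 1/252; sum: t=0:+1/72 = 1/72; 3j²(3 1 4; 0 -1 1) = Δ·Π!·Σ² = 5/126  (sign -1)
I_A²/I_B² = (1/21)/(5/126) = 6/5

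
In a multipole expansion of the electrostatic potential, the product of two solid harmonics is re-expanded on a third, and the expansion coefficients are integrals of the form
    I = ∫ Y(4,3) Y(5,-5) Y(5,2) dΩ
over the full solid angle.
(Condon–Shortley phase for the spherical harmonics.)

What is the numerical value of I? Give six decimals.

Rules hold: Σm=0, L=14 even, 1≤5≤9.
N = 9·11·11 = 1089
Δ = 4!·4!·6!/15! = 1/3153150
Racah Σ t=0..4: t=0:+1/69120 t=1:−1/1728 t=2:+1/576 t=3:−1/1728 t=4:+1/69120 = 7/11520
⇒ 3j(4 5 5; 0 0 0)² = 2/143, sgn -1
Racah Σ t=0..0: t=0:+1/103680 = 1/103680
⇒ 3j(4 5 5; 3 -5 2)² = 7/429, sgn -1
4πI² = N·(3j₀)²·(3jₘ)² = 42/169
I = +1·√(0.248521/4π) = 0.14062948

0.140629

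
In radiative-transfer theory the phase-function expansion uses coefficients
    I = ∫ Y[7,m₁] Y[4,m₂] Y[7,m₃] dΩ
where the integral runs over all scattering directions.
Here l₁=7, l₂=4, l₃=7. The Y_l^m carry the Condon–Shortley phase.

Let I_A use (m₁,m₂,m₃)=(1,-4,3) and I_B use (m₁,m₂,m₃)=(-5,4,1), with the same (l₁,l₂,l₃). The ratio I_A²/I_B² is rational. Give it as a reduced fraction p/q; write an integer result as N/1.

196/99

Shared (l₁,l₂,l₃)=(7,4,7): N and (l;000)² cancel in I_A²/I_B².
A: Δ = 4!·10!·4!/19! = 1/58198140; Racah Σ t=0..0: t=0:+1/9953280 = 1/9953280; ⇒ 3j(7 4 7; 1 -4 3)² = 2450/138567, sgn +1
B: Δ = 4!·10!·4!/19! = 1/58198140; Racah Σ t=4..4: t=4:+1/46448640 = 1/46448640; ⇒ 3j(7 4 7; -5 4 1)² = 75/8398, sgn +1
I_A²/I_B² = (2450/138567)/(75/8398) = 196/99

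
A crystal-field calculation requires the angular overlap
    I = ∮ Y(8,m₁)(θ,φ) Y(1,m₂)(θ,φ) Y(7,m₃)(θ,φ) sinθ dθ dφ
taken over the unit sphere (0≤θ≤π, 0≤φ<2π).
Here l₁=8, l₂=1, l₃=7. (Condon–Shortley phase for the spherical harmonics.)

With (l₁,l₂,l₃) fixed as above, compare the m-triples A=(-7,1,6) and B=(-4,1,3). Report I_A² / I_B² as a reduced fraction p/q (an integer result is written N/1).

Same 8,1,7: normalisation and zero-m 3j drop out of the ratio.
A: Δ: 2! 14! 0! / 17! → 1/2040; sum: t=2:+1/12454041600 = 1/12454041600; 3j²(8 1 7; -7 1 6) = Δ·Π!·Σ² = 7/136  (sign -1)
B: Δ: 2! 14! 0! / 17! → 1/2040; sum: t=2:+1/174182400 = 1/174182400; 3j²(8 1 7; -4 1 3) = Δ·Π!·Σ² = 11/340  (sign +1)
I_A²/I_B² = (7/136)/(11/340) = 35/22

35/22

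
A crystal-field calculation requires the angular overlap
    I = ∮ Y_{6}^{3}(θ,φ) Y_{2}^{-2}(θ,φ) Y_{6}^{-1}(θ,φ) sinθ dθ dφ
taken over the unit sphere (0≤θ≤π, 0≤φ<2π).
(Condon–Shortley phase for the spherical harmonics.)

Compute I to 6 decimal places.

m-sum 0 ✓  L=14 even ✓  4≤6≤8 ✓
Π(2lᵢ+1) = 13×5×13 = 845
triangle coeff Δ(6,2,6) = 1/90090
Σ_t [0,2]: t=0:+1/69120 t=1:−1/14400 t=2:+1/69120 = -7/172800
(3j)²=14/715 [(6 2 6; 0 0 0)], sign=-1
Σ_t [0,0]: t=0:+1/120960 = 1/120960
(3j)²=24/1001 [(6 2 6; 3 -2 -1)], sign=-1
⇒ 4πI² = 48/121
I = (+1)√(48/121/(4π)) = 0.17767364

0.177674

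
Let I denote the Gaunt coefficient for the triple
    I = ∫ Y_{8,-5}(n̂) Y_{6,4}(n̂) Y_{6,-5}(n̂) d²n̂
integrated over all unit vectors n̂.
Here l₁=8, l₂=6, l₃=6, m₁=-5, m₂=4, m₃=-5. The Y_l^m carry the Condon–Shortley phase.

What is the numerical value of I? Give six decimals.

m-sum = -5 + 4 − 5 = -6 ≠ 0 ⇒ I = 0

0.000000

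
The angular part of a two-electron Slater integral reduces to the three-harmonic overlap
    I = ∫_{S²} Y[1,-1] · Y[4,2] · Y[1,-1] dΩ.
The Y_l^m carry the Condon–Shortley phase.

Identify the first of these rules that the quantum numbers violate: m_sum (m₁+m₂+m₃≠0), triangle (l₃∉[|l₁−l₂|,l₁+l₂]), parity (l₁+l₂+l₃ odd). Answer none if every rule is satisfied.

triangle

azimuthal sum: -1 + 2 − 1 = 0  ✓
3 ≤ 1 ≤ 5 (triangle on l)  ✗
L = 1 + 4 + 1 = 6 (even)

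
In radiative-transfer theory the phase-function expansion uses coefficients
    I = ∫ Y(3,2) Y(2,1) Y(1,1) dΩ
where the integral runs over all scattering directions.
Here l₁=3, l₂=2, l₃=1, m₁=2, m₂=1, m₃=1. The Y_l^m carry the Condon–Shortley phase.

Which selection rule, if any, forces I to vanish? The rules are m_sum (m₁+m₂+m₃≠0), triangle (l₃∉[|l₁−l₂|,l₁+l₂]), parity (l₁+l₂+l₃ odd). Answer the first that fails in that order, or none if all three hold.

azimuthal sum: 2 + 1 + 1 = 4  ✗
1 ≤ 1 ≤ 5 (triangle on l)
L = 3 + 2 + 1 = 6 (even)

m_sum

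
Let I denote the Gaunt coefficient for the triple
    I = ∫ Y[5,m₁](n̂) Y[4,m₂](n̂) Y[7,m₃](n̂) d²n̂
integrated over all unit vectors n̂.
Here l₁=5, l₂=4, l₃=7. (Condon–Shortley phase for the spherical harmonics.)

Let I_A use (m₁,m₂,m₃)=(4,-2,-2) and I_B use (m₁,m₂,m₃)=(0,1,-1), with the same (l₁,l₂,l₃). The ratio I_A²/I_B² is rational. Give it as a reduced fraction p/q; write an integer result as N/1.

Same 5,4,7: normalisation and zero-m 3j drop out of the ratio.
A: Δ: 2! 8! 6! / 17! → 1/6126120; sum: t=0:+1/483840 t=1:−1/4838400 = 1/537600; 3j²(5 4 7; 4 -2 -2) = Δ·Π!·Σ² = 2187/170170  (sign -1)
B: Δ: 2! 8! 6! / 17! → 1/6126120; sum: t=0:+1/172800 t=1:−1/27648 t=2:+1/51840 = -23/2073600; 3j²(5 4 7; 0 1 -1) = Δ·Π!·Σ² = 529/87516  (sign -1)
I_A²/I_B² = (2187/170170)/(529/87516) = 39366/18515

39366/18515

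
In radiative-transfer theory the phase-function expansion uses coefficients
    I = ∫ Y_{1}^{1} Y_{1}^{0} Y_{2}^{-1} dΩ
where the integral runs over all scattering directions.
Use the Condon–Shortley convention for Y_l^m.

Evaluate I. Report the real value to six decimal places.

-0.218510

Rules hold: Σm=0, L=4 even, 0≤2≤2.
N = 3·3·5 = 45
Δ = 0!·2!·2!/5! = 1/30
Racah Σ t=0..0: t=0:+1/1 = 1/1
⇒ 3j(1 1 2; 0 0 0)² = 2/15, sgn +1
Racah Σ t=0..0: t=0:+1/2 = 1/2
⇒ 3j(1 1 2; 1 0 -1)² = 1/10, sgn -1
4πI² = N·(3j₀)²·(3jₘ)² = 3/5
I = -1·√(0.6/4π) = -0.21850969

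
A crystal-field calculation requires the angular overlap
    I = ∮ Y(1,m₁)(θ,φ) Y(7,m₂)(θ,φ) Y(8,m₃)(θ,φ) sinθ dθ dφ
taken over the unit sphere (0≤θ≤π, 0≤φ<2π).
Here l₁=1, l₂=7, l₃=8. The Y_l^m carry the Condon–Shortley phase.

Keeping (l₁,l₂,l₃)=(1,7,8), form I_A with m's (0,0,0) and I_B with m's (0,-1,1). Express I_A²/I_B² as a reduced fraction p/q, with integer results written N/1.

l's match ⇒ only the (l;m) 3-j factors differ between A and B.
A: triangle coeff Δ(1,7,8) = 1/2040; Σ_t [0,0]: t=0:+1/25401600 = 1/25401600; (3j)²=8/255 [(1 7 8; 0 0 0)], sign=+1
B: triangle coeff Δ(1,7,8) = 1/2040; Σ_t [0,0]: t=0:+1/29030400 = 1/29030400; (3j)²=21/680 [(1 7 8; 0 -1 1)], sign=-1
I_A²/I_B² = (8/255)/(21/680) = 64/63

64/63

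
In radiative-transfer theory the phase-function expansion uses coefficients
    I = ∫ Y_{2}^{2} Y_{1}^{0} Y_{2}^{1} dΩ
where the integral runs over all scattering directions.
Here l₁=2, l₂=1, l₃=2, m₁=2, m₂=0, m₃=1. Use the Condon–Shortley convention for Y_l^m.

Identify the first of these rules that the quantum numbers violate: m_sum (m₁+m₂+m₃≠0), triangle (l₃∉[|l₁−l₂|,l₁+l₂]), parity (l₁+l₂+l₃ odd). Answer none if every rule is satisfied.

m_sum

m₁+m₂+m₃ = 2 + 0 + 1 = 3  ✗
triangle: |2−1|=1 ≤ l₃=2 ≤ 2+1=3
parity: l₁+l₂+l₃ = 5 is odd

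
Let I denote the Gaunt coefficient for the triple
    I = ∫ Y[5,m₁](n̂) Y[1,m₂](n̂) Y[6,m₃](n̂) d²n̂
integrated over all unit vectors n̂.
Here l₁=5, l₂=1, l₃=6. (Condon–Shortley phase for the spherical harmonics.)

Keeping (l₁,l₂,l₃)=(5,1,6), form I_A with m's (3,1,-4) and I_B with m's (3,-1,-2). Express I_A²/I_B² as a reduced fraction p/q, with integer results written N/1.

15/2

l's match ⇒ only the (l;m) 3-j factors differ between A and B.
A: triangle coeff Δ(5,1,6) = 1/858; Σ_t [0,0]: t=0:+1/161280 = 1/161280; (3j)²=15/286 [(5 1 6; 3 1 -4)], sign=+1
B: triangle coeff Δ(5,1,6) = 1/858; Σ_t [0,0]: t=0:+1/161280 = 1/161280; (3j)²=1/143 [(5 1 6; 3 -1 -2)], sign=+1
I_A²/I_B² = (15/286)/(1/143) = 15/2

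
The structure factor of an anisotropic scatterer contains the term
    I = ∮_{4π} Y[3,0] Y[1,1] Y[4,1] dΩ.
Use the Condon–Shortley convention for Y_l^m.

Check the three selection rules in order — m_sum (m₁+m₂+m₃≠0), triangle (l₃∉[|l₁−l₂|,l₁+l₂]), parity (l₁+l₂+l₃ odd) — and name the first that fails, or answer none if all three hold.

Σmᵢ = 2  ✗
l₃∈[|l₁−l₂|,l₁+l₂]=[2,4], have l₃=4
Σlᵢ = 8 ⇒ even

m_sum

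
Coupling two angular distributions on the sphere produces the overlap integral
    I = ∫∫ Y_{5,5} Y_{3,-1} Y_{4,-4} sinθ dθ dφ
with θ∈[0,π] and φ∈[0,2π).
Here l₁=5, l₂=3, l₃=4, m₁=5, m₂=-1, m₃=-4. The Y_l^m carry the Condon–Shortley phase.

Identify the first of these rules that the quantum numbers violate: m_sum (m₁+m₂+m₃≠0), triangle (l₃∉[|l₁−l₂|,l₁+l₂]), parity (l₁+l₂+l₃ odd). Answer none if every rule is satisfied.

none

Σmᵢ = 0  ✓
l₃∈[|l₁−l₂|,l₁+l₂]=[2,8], have l₃=4  ✓
Σlᵢ = 12 ⇒ even  ✓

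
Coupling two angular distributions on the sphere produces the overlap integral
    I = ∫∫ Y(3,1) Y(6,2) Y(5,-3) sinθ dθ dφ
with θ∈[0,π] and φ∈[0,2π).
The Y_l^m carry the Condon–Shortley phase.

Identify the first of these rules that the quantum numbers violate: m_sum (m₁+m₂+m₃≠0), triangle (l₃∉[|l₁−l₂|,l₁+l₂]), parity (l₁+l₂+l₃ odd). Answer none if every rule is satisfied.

Σmᵢ = 0  ✓
l₃∈[|l₁−l₂|,l₁+l₂]=[3,9], have l₃=5  ✓
Σlᵢ = 14 ⇒ even  ✓

none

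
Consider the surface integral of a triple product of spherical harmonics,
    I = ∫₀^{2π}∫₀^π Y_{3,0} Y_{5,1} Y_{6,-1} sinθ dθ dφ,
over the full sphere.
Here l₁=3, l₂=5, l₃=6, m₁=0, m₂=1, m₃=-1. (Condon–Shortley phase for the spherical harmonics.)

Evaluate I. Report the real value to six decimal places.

-0.123080

Checks pass: Σm=0; 14 even; l₃=6∈[2,8].
(2·3+1)(2·5+1)(2·6+1) = 1001
Δ: 2! 4! 8! / 15! → 1/675675
sum: t=0:+1/8640 t=1:−1/2304 t=2:+1/8640 = -7/34560
3j²(3 5 6; 0 0 0) = Δ·Π!·Σ² = 7/429  (sign -1)
sum: t=0:+1/17280 t=1:−1/2880 t=2:+1/6912 = -1/6912
3j²(3 5 6; 0 1 -1) = Δ·Π!·Σ² = 5/429  (sign +1)
combine: 4πI² = 1001·7/429·5/429 = 245/1287
take √, sign -1: I = -0.12308038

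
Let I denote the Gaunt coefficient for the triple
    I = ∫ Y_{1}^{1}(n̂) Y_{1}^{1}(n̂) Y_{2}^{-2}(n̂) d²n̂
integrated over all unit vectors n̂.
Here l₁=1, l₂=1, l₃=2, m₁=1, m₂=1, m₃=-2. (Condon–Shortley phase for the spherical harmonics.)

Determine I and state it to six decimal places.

Checks pass: Σm=0; 4 even; l₃=2∈[0,2].
(2·1+1)(2·1+1)(2·2+1) = 45
Δ: 0! 2! 2! / 5! → 1/30
sum: t=0:+1/1 = 1/1
3j²(1 1 2; 0 0 0) = Δ·Π!·Σ² = 2/15  (sign +1)
sum: t=0:+1/4 = 1/4
3j²(1 1 2; 1 1 -2) = Δ·Π!·Σ² = 1/5  (sign +1)
combine: 4πI² = 45·2/15·1/5 = 6/5
take √, sign +1: I = 0.30901936

0.309019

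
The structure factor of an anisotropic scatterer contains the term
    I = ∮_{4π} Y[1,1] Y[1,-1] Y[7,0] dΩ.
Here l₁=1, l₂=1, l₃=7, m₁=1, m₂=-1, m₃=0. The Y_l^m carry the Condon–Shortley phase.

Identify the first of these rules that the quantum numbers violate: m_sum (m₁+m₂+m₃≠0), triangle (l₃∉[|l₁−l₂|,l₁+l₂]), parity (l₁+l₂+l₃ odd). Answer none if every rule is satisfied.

m₁+m₂+m₃ = 1 − 1 + 0 = 0  ✓
triangle: |1−1|=0 ≤ l₃=7 ≤ 1+1=2  ✗
parity: l₁+l₂+l₃ = 9 is odd

triangle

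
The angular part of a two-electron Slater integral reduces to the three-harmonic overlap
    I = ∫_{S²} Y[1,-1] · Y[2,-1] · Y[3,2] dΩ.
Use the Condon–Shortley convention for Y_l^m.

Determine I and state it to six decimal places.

m-sum 0 ✓  L=6 even ✓  1≤3≤3 ✓
Π(2lᵢ+1) = 3×5×7 = 105
triangle coeff Δ(1,2,3) = 1/105
Σ_t [0,0]: t=0:+1/4 = 1/4
(3j)²=3/35 [(1 2 3; 0 0 0)], sign=-1
Σ_t [0,0]: t=0:+1/12 = 1/12
(3j)²=2/21 [(1 2 3; -1 -1 2)], sign=-1
⇒ 4πI² = 6/7
I = (+1)√(6/7/(4π)) = 0.26116903

0.261169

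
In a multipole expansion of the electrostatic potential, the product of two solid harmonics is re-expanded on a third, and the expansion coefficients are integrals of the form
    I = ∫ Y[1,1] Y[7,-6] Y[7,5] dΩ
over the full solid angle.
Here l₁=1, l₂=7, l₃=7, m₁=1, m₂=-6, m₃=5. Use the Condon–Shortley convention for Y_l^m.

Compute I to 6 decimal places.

0.000000

L=15 odd ⇒ parity kills the (l;000) factor ⇒ I = 0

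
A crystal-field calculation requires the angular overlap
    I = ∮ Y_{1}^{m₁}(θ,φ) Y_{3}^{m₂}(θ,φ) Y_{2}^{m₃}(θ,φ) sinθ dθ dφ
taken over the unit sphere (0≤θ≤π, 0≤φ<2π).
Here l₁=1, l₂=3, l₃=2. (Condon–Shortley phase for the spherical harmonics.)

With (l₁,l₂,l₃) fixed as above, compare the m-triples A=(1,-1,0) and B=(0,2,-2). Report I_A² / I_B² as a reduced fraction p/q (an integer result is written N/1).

6/5

Same 1,3,2: normalisation and zero-m 3j drop out of the ratio.
A: Δ: 2! 0! 4! / 7! → 1/105; sum: t=0:+1/8 = 1/8; 3j²(1 3 2; 1 -1 0) = Δ·Π!·Σ² = 2/35  (sign +1)
B: Δ: 2! 0! 4! / 7! → 1/105; sum: t=1:−1/24 = -1/24; 3j²(1 3 2; 0 2 -2) = Δ·Π!·Σ² = 1/21  (sign -1)
I_A²/I_B² = (2/35)/(1/21) = 6/5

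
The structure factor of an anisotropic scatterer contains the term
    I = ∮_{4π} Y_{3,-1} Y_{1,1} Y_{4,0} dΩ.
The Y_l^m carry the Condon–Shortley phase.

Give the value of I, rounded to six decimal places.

0.150786

m-sum 0 ✓  L=8 even ✓  2≤4≤4 ✓
Π(2lᵢ+1) = 7×3×9 = 189
triangle coeff Δ(3,1,4) = 1/252
Σ_t [0,0]: t=0:+1/36 = 1/36
(3j)²=4/63 [(3 1 4; 0 0 0)], sign=+1
Σ_t [0,0]: t=0:+1/96 = 1/96
(3j)²=1/42 [(3 1 4; -1 1 0)], sign=+1
⇒ 4πI² = 2/7
I = (+1)√(2/7/(4π)) = 0.15078601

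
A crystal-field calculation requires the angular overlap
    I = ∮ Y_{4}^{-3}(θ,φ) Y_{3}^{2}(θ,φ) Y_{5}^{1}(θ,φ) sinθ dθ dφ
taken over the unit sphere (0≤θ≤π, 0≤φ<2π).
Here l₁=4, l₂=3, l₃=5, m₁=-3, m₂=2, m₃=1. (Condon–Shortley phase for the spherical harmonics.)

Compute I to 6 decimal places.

0.160929

Rules hold: Σm=0, L=12 even, 1≤5≤7.
N = 9·7·11 = 693
Δ = 2!·6!·4!/13! = 1/180180
Racah Σ t=0..2: t=0:+1/576 t=1:−1/144 t=2:+1/576 = -1/288
⇒ 3j(4 3 5; 0 0 0)² = 20/1001, sgn +1
Racah Σ t=1..2: t=1:−1/17280 t=2:+1/1440 = 11/17280
⇒ 3j(4 3 5; -3 2 1)² = 11/468, sgn +1
4πI² = N·(3j₀)²·(3jₘ)² = 55/169
I = +1·√(0.325444/4π) = 0.16092854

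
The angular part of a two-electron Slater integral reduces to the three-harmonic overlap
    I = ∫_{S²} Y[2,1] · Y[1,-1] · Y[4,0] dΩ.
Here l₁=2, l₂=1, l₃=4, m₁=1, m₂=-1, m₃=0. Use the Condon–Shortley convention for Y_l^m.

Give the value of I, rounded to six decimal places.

0.000000

|2−1|≤4≤2+1 violated ⇒ I = 0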